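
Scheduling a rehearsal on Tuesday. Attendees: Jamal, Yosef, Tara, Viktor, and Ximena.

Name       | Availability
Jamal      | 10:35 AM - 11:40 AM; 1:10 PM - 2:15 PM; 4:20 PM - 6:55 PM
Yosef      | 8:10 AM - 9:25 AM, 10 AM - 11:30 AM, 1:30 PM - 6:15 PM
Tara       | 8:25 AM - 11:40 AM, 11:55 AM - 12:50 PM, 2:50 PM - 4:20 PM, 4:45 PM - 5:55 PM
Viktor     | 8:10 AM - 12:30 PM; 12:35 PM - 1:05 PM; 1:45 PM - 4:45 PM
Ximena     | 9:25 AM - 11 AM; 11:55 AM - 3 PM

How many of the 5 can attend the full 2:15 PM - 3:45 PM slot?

Yosef and Viktor can make the full 14:15-15:45 slot — that's 2.

2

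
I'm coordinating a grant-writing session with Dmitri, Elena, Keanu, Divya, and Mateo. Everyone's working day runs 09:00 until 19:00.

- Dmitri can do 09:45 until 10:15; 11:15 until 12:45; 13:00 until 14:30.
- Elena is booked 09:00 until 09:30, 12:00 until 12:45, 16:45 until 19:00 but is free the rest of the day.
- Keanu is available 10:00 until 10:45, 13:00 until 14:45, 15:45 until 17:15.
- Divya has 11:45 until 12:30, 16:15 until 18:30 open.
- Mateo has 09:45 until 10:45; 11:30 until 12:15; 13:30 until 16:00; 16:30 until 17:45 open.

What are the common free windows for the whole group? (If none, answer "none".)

Dmitri free: 09:45-10:15, 11:15-12:45, 13:00-14:30.
Elena free: 09:30-12:00, 12:45-16:45 (invert busy blocks within the working day).
Keanu free: 10:00-10:45, 13:00-14:45, 15:45-17:15.
Divya free: 11:45-12:30, 16:15-18:30.
Mateo free: 09:45-10:45, 11:30-12:15, 13:30-16:00, 16:30-17:45.
Dmitri ∩ Elena: 09:45-10:15, 11:15-12:00, 13:00-14:30.
Dmitri ∩ Elena ∩ Keanu: 10:00-10:15, 13:00-14:30.
Dmitri ∩ Elena ∩ Keanu ∩ Divya: ∅.
Dmitri ∩ Elena ∩ Keanu ∩ Divya ∩ Mateo: ∅.
There is no time when everyone is free.

none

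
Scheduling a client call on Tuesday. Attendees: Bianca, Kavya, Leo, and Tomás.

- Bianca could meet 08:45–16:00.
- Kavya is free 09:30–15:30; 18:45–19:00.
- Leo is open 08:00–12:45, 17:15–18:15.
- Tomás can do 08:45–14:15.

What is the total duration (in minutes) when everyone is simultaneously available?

Bianca ∩ Kavya: 09:30-15:30.
Bianca ∩ Kavya ∩ Leo: 09:30-12:45.
Bianca ∩ Kavya ∩ Leo ∩ Tomás: 09:30-12:45.
So the common availability across everyone is 09:30-12:45.
That's a single block of 195 minutes.

195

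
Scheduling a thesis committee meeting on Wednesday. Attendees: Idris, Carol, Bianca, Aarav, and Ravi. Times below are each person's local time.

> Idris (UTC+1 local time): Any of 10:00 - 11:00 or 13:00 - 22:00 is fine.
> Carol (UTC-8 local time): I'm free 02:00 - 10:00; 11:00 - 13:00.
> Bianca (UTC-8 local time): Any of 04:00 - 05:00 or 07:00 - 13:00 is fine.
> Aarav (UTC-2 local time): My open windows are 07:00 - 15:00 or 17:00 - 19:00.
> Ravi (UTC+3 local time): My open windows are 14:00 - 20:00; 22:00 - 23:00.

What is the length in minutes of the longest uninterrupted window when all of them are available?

Idris in UTC: 09:00-10:00, 12:00-21:00 (subtract 1h to convert from UTC+1).
Carol in UTC: 10:00-18:00, 19:00-21:00 (add 8h to convert from UTC-8).
Bianca in UTC: 12:00-13:00, 15:00-21:00 (add 8h to convert from UTC-8).
Aarav in UTC: 09:00-17:00, 19:00-21:00 (add 2h to convert from UTC-2).
Ravi in UTC: 11:00-17:00, 19:00-20:00 (subtract 3h to convert from UTC+3).
Idris ∩ Carol: 12:00-18:00, 19:00-21:00.
Idris ∩ Carol ∩ Bianca: 12:00-13:00, 15:00-18:00, 19:00-21:00.
Idris ∩ Carol ∩ Bianca ∩ Aarav: 12:00-13:00, 15:00-17:00, 19:00-21:00.
Idris ∩ Carol ∩ Bianca ∩ Aarav ∩ Ravi: 12:00-13:00, 15:00-17:00, 19:00-20:00.
The longest is 15:00-17:00 at 120 minutes.

120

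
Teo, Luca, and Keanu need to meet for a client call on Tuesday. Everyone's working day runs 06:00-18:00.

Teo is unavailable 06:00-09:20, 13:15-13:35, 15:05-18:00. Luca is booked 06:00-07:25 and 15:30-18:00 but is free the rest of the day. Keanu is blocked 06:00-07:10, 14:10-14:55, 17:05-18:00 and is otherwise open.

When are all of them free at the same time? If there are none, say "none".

09:20-13:15, 13:35-14:10, 14:55-15:05

Teo free: 09:20-13:15, 13:35-15:05 (invert busy blocks within the working day).
Luca free: 07:25-15:30 (invert busy blocks within the working day).
Keanu free: 07:10-14:10, 14:55-17:05 (invert busy blocks within the working day).
Teo ∩ Luca: 09:20-13:15, 13:35-15:05.
Teo ∩ Luca ∩ Keanu: 09:20-13:15, 13:35-14:10, 14:55-15:05.
Those are the intersection windows.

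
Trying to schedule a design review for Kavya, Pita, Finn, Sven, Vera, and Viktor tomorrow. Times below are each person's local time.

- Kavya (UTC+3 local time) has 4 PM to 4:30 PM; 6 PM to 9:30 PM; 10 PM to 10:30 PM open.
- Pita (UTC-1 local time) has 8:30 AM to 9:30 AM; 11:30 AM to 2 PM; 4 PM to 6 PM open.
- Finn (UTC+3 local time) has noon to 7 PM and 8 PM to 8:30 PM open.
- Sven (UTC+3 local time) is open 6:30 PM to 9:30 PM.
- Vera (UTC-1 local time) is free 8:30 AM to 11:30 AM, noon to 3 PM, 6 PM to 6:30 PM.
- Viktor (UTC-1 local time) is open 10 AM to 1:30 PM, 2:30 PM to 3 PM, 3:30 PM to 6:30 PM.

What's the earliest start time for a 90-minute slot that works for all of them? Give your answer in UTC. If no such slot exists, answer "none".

none

Kavya in UTC: 13:00-13:30, 15:00-18:30, 19:00-19:30 (subtract 3h to convert from UTC+3).
Pita in UTC: 09:30-10:30, 12:30-15:00, 17:00-19:00 (add 1h to convert from UTC-1).
Finn in UTC: 09:00-16:00, 17:00-17:30 (subtract 3h to convert from UTC+3).
Sven in UTC: 15:30-18:30 (subtract 3h to convert from UTC+3).
Vera in UTC: 09:30-12:30, 13:00-16:00, 19:00-19:30 (add 1h to convert from UTC-1).
Viktor in UTC: 11:00-14:30, 15:30-16:00, 16:30-19:30 (add 1h to convert from UTC-1).
Kavya ∩ Pita: 13:00-13:30, 17:00-18:30.
Kavya ∩ Pita ∩ Finn: 13:00-13:30, 17:00-17:30.
Kavya ∩ Pita ∩ Finn ∩ Sven: 17:00-17:30.
Kavya ∩ Pita ∩ Finn ∩ Sven ∩ Vera: ∅.
Kavya ∩ Pita ∩ Finn ∩ Sven ∩ Vera ∩ Viktor: ∅.
There is no time when everyone is free.
No common window is at least 90 minutes long.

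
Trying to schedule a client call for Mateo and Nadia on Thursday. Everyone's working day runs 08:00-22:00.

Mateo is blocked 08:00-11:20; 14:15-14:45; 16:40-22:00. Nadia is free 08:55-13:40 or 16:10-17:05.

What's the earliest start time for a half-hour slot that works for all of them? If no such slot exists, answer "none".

Mateo free: 11:20-14:15, 14:45-16:40 (invert busy blocks within the working day).
Nadia free: 08:55-13:40, 16:10-17:05.
Mateo ∩ Nadia: 11:20-13:40, 16:10-16:40.
The first common window of at least 30 minutes is 11:20-13:40, so the earliest start is 11:20.

11:20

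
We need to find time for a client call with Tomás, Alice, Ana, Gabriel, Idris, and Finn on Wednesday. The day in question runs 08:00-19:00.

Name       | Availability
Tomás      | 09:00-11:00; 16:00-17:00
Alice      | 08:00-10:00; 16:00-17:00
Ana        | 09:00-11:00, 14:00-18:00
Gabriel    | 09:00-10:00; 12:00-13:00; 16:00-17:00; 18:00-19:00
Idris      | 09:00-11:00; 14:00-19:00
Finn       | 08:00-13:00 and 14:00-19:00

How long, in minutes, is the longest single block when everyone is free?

60

Tomás ∩ Alice: 09:00-10:00, 16:00-17:00.
Tomás ∩ Alice ∩ Ana: 09:00-10:00, 16:00-17:00.
Tomás ∩ Alice ∩ Ana ∩ Gabriel: 09:00-10:00, 16:00-17:00.
Tomás ∩ Alice ∩ Ana ∩ Gabriel ∩ Idris: 09:00-10:00, 16:00-17:00.
Tomás ∩ Alice ∩ Ana ∩ Gabriel ∩ Idris ∩ Finn: 09:00-10:00, 16:00-17:00.
The longest is 09:00-10:00 at 60 minutes.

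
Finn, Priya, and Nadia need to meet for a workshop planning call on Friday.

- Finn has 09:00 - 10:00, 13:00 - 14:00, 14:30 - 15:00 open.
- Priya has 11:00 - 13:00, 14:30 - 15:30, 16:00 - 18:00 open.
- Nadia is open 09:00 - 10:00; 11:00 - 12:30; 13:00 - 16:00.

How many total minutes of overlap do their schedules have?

30

Finn ∩ Priya: 14:30-15:00.
Finn ∩ Priya ∩ Nadia: 14:30-15:00.
So the common availability across everyone is 14:30-15:00.
That's a single block of 30 minutes.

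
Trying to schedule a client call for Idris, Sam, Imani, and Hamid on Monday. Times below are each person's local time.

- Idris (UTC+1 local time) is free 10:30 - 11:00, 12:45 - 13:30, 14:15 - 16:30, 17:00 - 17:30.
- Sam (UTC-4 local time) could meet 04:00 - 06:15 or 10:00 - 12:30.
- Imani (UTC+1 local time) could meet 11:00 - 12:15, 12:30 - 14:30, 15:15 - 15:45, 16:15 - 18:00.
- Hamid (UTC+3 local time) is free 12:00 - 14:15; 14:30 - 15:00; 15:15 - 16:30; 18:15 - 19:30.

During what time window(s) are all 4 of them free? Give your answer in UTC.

Idris in UTC: 09:30-10:00, 11:45-12:30, 13:15-15:30, 16:00-16:30 (subtract 1h to convert from UTC+1).
Sam in UTC: 08:00-10:15, 14:00-16:30 (add 4h to convert from UTC-4).
Imani in UTC: 10:00-11:15, 11:30-13:30, 14:15-14:45, 15:15-17:00 (subtract 1h to convert from UTC+1).
Hamid in UTC: 09:00-11:15, 11:30-12:00, 12:15-13:30, 15:15-16:30 (subtract 3h to convert from UTC+3).
Idris ∩ Sam: 09:30-10:00, 14:00-15:30, 16:00-16:30.
Idris ∩ Sam ∩ Imani: 14:15-14:45, 15:15-15:30, 16:00-16:30.
Idris ∩ Sam ∩ Imani ∩ Hamid: 15:15-15:30, 16:00-16:30.

15:15-15:30, 16:00-16:30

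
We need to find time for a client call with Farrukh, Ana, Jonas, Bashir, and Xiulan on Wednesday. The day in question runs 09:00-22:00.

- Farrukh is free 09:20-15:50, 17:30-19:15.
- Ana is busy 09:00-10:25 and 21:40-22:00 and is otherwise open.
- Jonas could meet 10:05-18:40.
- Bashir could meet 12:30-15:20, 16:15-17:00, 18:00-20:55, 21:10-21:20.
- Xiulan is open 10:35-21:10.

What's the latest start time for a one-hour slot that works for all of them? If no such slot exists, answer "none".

Farrukh free: 09:20-15:50, 17:30-19:15.
Ana free: 10:25-21:40 (invert busy blocks within the working day).
Jonas free: 10:05-18:40.
Bashir free: 12:30-15:20, 16:15-17:00, 18:00-20:55, 21:10-21:20.
Xiulan free: 10:35-21:10.
Farrukh ∩ Ana: 10:25-15:50, 17:30-19:15.
Farrukh ∩ Ana ∩ Jonas: 10:25-15:50, 17:30-18:40.
Farrukh ∩ Ana ∩ Jonas ∩ Bashir: 12:30-15:20, 18:00-18:40.
Farrukh ∩ Ana ∩ Jonas ∩ Bashir ∩ Xiulan: 12:30-15:20, 18:00-18:40.
So the common availability across everyone is 12:30-15:20, 18:00-18:40.
The last common window of at least 60 minutes is 12:30-15:20; a 60-minute meeting can start as late as 14:20 and still end by 15:20.

14:20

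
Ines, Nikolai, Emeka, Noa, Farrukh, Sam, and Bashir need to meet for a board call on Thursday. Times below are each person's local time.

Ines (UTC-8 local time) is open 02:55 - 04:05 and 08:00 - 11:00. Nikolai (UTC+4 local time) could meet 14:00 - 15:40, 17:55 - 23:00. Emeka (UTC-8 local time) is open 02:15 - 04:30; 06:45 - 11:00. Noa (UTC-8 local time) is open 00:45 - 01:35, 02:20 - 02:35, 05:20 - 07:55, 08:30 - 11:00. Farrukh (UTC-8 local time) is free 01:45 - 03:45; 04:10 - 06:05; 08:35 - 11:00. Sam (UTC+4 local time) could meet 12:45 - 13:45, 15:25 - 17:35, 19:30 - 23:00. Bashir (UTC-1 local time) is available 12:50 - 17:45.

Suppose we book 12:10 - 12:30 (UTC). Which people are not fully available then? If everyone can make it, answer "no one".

Ines in UTC: 10:55-12:05, 16:00-19:00 (add 8h to convert from UTC-8).
Nikolai in UTC: 10:00-11:40, 13:55-19:00 (subtract 4h to convert from UTC+4).
Emeka in UTC: 10:15-12:30, 14:45-19:00 (add 8h to convert from UTC-8).
Noa in UTC: 08:45-09:35, 10:20-10:35, 13:20-15:55, 16:30-19:00 (add 8h to convert from UTC-8).
Farrukh in UTC: 09:45-11:45, 12:10-14:05, 16:35-19:00 (add 8h to convert from UTC-8).
Sam in UTC: 08:45-09:45, 11:25-13:35, 15:30-19:00 (subtract 4h to convert from UTC+4).
Bashir in UTC: 13:50-18:45 (add 1h to convert from UTC-1).
Ines: not fully free for 12:10-12:30. Nikolai: not fully free for 12:10-12:30. Emeka: free for 12:10-12:30. Noa: not fully free for 12:10-12:30. Farrukh: free for 12:10-12:30. Sam: free for 12:10-12:30. Bashir: not fully free for 12:10-12:30.

Bashir, Ines, Nikolai, Noa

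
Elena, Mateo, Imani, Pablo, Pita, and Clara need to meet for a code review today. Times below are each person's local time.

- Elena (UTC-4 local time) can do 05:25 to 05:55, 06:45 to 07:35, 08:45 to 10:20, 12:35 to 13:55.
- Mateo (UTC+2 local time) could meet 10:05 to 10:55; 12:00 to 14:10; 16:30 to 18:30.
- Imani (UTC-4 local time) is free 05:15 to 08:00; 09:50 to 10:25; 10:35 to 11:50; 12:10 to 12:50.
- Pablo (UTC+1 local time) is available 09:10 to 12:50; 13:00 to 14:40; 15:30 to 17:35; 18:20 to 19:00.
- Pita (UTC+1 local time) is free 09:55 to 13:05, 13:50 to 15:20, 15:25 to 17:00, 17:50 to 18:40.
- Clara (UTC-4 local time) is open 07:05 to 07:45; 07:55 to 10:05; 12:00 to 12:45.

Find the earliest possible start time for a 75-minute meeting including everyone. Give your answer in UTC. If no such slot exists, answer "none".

none

Elena in UTC: 09:25-09:55, 10:45-11:35, 12:45-14:20, 16:35-17:55 (add 4h to convert from UTC-4).
Mateo in UTC: 08:05-08:55, 10:00-12:10, 14:30-16:30 (subtract 2h to convert from UTC+2).
Imani in UTC: 09:15-12:00, 13:50-14:25, 14:35-15:50, 16:10-16:50 (add 4h to convert from UTC-4).
Pablo in UTC: 08:10-11:50, 12:00-13:40, 14:30-16:35, 17:20-18:00 (subtract 1h to convert from UTC+1).
Pita in UTC: 08:55-12:05, 12:50-14:20, 14:25-16:00, 16:50-17:40 (subtract 1h to convert from UTC+1).
Clara in UTC: 11:05-11:45, 11:55-14:05, 16:00-16:45 (add 4h to convert from UTC-4).
Elena ∩ Mateo: 10:45-11:35.
Elena ∩ Mateo ∩ Imani: 10:45-11:35.
Elena ∩ Mateo ∩ Imani ∩ Pablo: 10:45-11:35.
Elena ∩ Mateo ∩ Imani ∩ Pablo ∩ Pita: 10:45-11:35.
Elena ∩ Mateo ∩ Imani ∩ Pablo ∩ Pita ∩ Clara: 11:05-11:35.
No common window is at least 75 minutes long.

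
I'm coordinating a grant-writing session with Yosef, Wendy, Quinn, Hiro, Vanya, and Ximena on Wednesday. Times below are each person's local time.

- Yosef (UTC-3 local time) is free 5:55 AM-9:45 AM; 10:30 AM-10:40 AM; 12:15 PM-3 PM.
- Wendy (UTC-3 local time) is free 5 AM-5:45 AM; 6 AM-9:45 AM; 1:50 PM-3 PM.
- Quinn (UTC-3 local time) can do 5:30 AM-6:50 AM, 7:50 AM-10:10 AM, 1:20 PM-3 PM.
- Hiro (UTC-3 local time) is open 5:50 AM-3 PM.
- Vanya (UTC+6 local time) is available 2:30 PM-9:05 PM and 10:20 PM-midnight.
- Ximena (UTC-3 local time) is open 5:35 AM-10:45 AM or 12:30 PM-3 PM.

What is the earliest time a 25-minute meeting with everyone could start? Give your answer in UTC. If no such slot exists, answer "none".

09:00

Yosef in UTC: 08:55-12:45, 13:30-13:40, 15:15-18:00 (add 3h to convert from UTC-3).
Wendy in UTC: 08:00-08:45, 09:00-12:45, 16:50-18:00 (add 3h to convert from UTC-3).
Quinn in UTC: 08:30-09:50, 10:50-13:10, 16:20-18:00 (add 3h to convert from UTC-3).
Hiro in UTC: 08:50-18:00 (add 3h to convert from UTC-3).
Vanya in UTC: 08:30-15:05, 16:20-18:00 (subtract 6h to convert from UTC+6).
Ximena in UTC: 08:35-13:45, 15:30-18:00 (add 3h to convert from UTC-3).
Yosef ∩ Wendy: 09:00-12:45, 16:50-18:00.
Yosef ∩ Wendy ∩ Quinn: 09:00-09:50, 10:50-12:45, 16:50-18:00.
Yosef ∩ Wendy ∩ Quinn ∩ Hiro: 09:00-09:50, 10:50-12:45, 16:50-18:00.
Yosef ∩ Wendy ∩ Quinn ∩ Hiro ∩ Vanya: 09:00-09:50, 10:50-12:45, 16:50-18:00.
Yosef ∩ Wendy ∩ Quinn ∩ Hiro ∩ Vanya ∩ Ximena: 09:00-09:50, 10:50-12:45, 16:50-18:00.
So the common availability across everyone is 09:00-09:50, 10:50-12:45, 16:50-18:00.
The first common window of at least 25 minutes is 09:00-09:50, so the earliest start is 09:00.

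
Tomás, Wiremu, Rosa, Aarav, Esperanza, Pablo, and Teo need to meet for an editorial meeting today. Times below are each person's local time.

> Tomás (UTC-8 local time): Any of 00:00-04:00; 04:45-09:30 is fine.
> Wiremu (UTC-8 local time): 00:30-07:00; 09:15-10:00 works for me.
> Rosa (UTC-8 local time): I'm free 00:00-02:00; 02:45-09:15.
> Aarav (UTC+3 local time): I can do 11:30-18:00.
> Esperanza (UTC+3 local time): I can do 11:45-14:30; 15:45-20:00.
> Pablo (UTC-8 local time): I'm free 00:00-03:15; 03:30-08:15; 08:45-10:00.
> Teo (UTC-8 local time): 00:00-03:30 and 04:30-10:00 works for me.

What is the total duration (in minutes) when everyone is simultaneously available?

Tomás in UTC: 08:00-12:00, 12:45-17:30 (add 8h to convert from UTC-8).
Wiremu in UTC: 08:30-15:00, 17:15-18:00 (add 8h to convert from UTC-8).
Rosa in UTC: 08:00-10:00, 10:45-17:15 (add 8h to convert from UTC-8).
Aarav in UTC: 08:30-15:00 (subtract 3h to convert from UTC+3).
Esperanza in UTC: 08:45-11:30, 12:45-17:00 (subtract 3h to convert from UTC+3).
Pablo in UTC: 08:00-11:15, 11:30-16:15, 16:45-18:00 (add 8h to convert from UTC-8).
Teo in UTC: 08:00-11:30, 12:30-18:00 (add 8h to convert from UTC-8).
Tomás ∩ Wiremu: 08:30-12:00, 12:45-15:00, 17:15-17:30.
Tomás ∩ Wiremu ∩ Rosa: 08:30-10:00, 10:45-12:00, 12:45-15:00.
Tomás ∩ Wiremu ∩ Rosa ∩ Aarav: 08:30-10:00, 10:45-12:00, 12:45-15:00.
Tomás ∩ Wiremu ∩ Rosa ∩ Aarav ∩ Esperanza: 08:45-10:00, 10:45-11:30, 12:45-15:00.
Tomás ∩ Wiremu ∩ Rosa ∩ Aarav ∩ Esperanza ∩ Pablo: 08:45-10:00, 10:45-11:15, 12:45-15:00.
Tomás ∩ Wiremu ∩ Rosa ∩ Aarav ∩ Esperanza ∩ Pablo ∩ Teo: 08:45-10:00, 10:45-11:15, 12:45-15:00.
Those are the intersection windows.
Summing the common windows: 75 + 30 + 135 = 240 minutes.

240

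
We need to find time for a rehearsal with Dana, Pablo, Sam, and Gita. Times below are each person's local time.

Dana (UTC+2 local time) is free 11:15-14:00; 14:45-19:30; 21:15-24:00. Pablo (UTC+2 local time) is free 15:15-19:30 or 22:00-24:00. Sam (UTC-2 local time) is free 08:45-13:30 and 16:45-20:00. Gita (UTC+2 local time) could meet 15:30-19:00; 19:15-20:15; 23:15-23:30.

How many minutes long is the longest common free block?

120

Dana in UTC: 09:15-12:00, 12:45-17:30, 19:15-22:00 (subtract 2h to convert from UTC+2).
Pablo in UTC: 13:15-17:30, 20:00-22:00 (subtract 2h to convert from UTC+2).
Sam in UTC: 10:45-15:30, 18:45-22:00 (add 2h to convert from UTC-2).
Gita in UTC: 13:30-17:00, 17:15-18:15, 21:15-21:30 (subtract 2h to convert from UTC+2).
Dana ∩ Pablo: 13:15-17:30, 20:00-22:00.
Dana ∩ Pablo ∩ Sam: 13:15-15:30, 20:00-22:00.
Dana ∩ Pablo ∩ Sam ∩ Gita: 13:30-15:30, 21:15-21:30.
So the common availability across everyone is 13:30-15:30, 21:15-21:30.
The longest is 13:30-15:30 at 120 minutes.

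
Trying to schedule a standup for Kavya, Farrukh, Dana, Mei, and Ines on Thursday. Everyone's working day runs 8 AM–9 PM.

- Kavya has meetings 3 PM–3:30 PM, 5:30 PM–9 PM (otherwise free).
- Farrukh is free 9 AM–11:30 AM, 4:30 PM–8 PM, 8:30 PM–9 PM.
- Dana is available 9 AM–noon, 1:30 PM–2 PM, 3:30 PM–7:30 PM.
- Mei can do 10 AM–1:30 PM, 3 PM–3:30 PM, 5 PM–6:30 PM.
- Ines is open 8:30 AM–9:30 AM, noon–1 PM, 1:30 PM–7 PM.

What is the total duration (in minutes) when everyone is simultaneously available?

30

Kavya free: 08:00-15:00, 15:30-17:30 (invert busy blocks within the working day).
Farrukh free: 09:00-11:30, 16:30-20:00, 20:30-21:00.
Dana free: 09:00-12:00, 13:30-14:00, 15:30-19:30.
Mei free: 10:00-13:30, 15:00-15:30, 17:00-18:30.
Ines free: 08:30-09:30, 12:00-13:00, 13:30-19:00.
Kavya ∩ Farrukh: 09:00-11:30, 16:30-17:30.
Kavya ∩ Farrukh ∩ Dana: 09:00-11:30, 16:30-17:30.
Kavya ∩ Farrukh ∩ Dana ∩ Mei: 10:00-11:30, 17:00-17:30.
Kavya ∩ Farrukh ∩ Dana ∩ Mei ∩ Ines: 17:00-17:30.
That's a single block of 30 minutes.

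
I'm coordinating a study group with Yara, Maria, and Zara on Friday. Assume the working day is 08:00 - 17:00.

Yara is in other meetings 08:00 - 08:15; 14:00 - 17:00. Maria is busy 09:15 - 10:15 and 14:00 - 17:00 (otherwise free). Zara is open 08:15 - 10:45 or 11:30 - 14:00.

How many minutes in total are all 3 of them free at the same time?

Yara free: 08:15-14:00 (invert busy blocks within the working day).
Maria free: 08:00-09:15, 10:15-14:00 (invert busy blocks within the working day).
Zara free: 08:15-10:45, 11:30-14:00.
Yara ∩ Maria: 08:15-09:15, 10:15-14:00.
Yara ∩ Maria ∩ Zara: 08:15-09:15, 10:15-10:45, 11:30-14:00.
Summing the common windows: 60 + 30 + 150 = 240 minutes.

240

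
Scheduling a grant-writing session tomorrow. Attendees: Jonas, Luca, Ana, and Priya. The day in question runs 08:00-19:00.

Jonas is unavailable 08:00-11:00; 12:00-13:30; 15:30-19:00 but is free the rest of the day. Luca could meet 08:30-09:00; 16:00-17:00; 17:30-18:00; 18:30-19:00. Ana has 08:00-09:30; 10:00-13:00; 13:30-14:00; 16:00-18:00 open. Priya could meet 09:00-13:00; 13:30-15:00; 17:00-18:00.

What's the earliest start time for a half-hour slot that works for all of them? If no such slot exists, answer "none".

Jonas free: 11:00-12:00, 13:30-15:30 (invert busy blocks within the working day).
Luca free: 08:30-09:00, 16:00-17:00, 17:30-18:00, 18:30-19:00.
Ana free: 08:00-09:30, 10:00-13:00, 13:30-14:00, 16:00-18:00.
Priya free: 09:00-13:00, 13:30-15:00, 17:00-18:00.
Jonas ∩ Luca: ∅.
Jonas ∩ Luca ∩ Ana: ∅.
Jonas ∩ Luca ∩ Ana ∩ Priya: ∅.
There is no time when everyone is free.
No common window is at least 30 minutes long.

none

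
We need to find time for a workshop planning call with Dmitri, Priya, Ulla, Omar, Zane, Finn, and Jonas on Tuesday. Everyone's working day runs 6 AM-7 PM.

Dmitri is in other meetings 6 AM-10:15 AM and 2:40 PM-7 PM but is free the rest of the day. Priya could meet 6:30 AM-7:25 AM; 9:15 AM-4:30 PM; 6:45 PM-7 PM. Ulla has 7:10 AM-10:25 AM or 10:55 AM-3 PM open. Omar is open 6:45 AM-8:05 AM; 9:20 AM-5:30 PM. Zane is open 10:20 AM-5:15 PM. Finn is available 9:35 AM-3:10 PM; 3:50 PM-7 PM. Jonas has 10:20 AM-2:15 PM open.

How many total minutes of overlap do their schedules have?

205

Dmitri free: 10:15-14:40 (invert busy blocks within the working day).
Priya free: 06:30-07:25, 09:15-16:30, 18:45-19:00.
Ulla free: 07:10-10:25, 10:55-15:00.
Omar free: 06:45-08:05, 09:20-17:30.
Zane free: 10:20-17:15.
Finn free: 09:35-15:10, 15:50-19:00.
Jonas free: 10:20-14:15.
Dmitri ∩ Priya: 10:15-14:40.
Dmitri ∩ Priya ∩ Ulla: 10:15-10:25, 10:55-14:40.
Dmitri ∩ Priya ∩ Ulla ∩ Omar: 10:15-10:25, 10:55-14:40.
Dmitri ∩ Priya ∩ Ulla ∩ Omar ∩ Zane: 10:20-10:25, 10:55-14:40.
Dmitri ∩ Priya ∩ Ulla ∩ Omar ∩ Zane ∩ Finn: 10:20-10:25, 10:55-14:40.
Dmitri ∩ Priya ∩ Ulla ∩ Omar ∩ Zane ∩ Finn ∩ Jonas: 10:20-10:25, 10:55-14:15.
Summing the common windows: 5 + 200 = 205 minutes.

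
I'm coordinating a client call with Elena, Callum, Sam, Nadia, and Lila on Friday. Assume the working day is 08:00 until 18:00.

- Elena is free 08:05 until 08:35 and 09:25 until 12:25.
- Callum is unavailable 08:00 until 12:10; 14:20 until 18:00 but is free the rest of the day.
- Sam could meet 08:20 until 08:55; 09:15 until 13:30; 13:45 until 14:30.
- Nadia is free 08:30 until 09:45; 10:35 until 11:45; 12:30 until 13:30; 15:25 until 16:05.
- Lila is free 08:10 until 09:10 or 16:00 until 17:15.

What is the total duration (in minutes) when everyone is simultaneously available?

Elena free: 08:05-08:35, 09:25-12:25.
Callum free: 12:10-14:20 (invert busy blocks within the working day).
Sam free: 08:20-08:55, 09:15-13:30, 13:45-14:30.
Nadia free: 08:30-09:45, 10:35-11:45, 12:30-13:30, 15:25-16:05.
Lila free: 08:10-09:10, 16:00-17:15.
Elena ∩ Callum: 12:10-12:25.
Elena ∩ Callum ∩ Sam: 12:10-12:25.
Elena ∩ Callum ∩ Sam ∩ Nadia: ∅.
Elena ∩ Callum ∩ Sam ∩ Nadia ∩ Lila: ∅.
There is no time when everyone is free.
There is no common window, so the total is 0 minutes.

0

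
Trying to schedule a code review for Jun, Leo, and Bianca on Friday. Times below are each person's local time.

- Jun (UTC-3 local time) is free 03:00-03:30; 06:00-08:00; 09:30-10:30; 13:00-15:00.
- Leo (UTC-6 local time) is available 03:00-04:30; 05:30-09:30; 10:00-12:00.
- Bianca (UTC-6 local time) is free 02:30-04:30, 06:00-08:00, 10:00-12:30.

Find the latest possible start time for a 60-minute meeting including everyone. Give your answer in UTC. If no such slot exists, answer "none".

Jun in UTC: 06:00-06:30, 09:00-11:00, 12:30-13:30, 16:00-18:00 (add 3h to convert from UTC-3).
Leo in UTC: 09:00-10:30, 11:30-15:30, 16:00-18:00 (add 6h to convert from UTC-6).
Bianca in UTC: 08:30-10:30, 12:00-14:00, 16:00-18:30 (add 6h to convert from UTC-6).
Jun ∩ Leo: 09:00-10:30, 12:30-13:30, 16:00-18:00.
Jun ∩ Leo ∩ Bianca: 09:00-10:30, 12:30-13:30, 16:00-18:00.
The last common window of at least 60 minutes is 16:00-18:00; a 60-minute meeting can start as late as 17:00 and still end by 18:00.

17:00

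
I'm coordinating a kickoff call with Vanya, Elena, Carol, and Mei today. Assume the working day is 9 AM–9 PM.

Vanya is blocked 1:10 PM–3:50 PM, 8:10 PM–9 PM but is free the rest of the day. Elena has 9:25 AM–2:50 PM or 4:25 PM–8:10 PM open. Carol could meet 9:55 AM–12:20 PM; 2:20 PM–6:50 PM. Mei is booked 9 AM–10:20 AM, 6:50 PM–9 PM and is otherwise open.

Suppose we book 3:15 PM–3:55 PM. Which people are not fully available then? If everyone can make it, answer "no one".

Vanya free: 09:00-13:10, 15:50-20:10 (invert busy blocks within the working day).
Elena free: 09:25-14:50, 16:25-20:10.
Carol free: 09:55-12:20, 14:20-18:50.
Mei free: 10:20-18:50 (invert busy blocks within the working day).
Vanya: not fully free for 15:15-15:55. Elena: not fully free for 15:15-15:55. Carol: free for 15:15-15:55. Mei: free for 15:15-15:55.

Elena, Vanya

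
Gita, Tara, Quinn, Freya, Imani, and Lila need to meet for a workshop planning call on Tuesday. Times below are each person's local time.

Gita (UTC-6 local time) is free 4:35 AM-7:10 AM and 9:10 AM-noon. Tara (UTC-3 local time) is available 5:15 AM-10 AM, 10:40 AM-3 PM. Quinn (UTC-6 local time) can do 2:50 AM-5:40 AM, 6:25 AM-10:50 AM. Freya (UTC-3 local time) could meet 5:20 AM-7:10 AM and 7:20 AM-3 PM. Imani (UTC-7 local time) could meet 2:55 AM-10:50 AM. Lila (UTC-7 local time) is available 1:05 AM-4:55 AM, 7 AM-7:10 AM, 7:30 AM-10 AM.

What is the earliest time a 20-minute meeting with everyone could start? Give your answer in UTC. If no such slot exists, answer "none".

Gita in UTC: 10:35-13:10, 15:10-18:00 (add 6h to convert from UTC-6).
Tara in UTC: 08:15-13:00, 13:40-18:00 (add 3h to convert from UTC-3).
Quinn in UTC: 08:50-11:40, 12:25-16:50 (add 6h to convert from UTC-6).
Freya in UTC: 08:20-10:10, 10:20-18:00 (add 3h to convert from UTC-3).
Imani in UTC: 09:55-17:50 (add 7h to convert from UTC-7).
Lila in UTC: 08:05-11:55, 14:00-14:10, 14:30-17:00 (add 7h to convert from UTC-7).
Gita ∩ Tara: 10:35-13:00, 15:10-18:00.
Gita ∩ Tara ∩ Quinn: 10:35-11:40, 12:25-13:00, 15:10-16:50.
Gita ∩ Tara ∩ Quinn ∩ Freya: 10:35-11:40, 12:25-13:00, 15:10-16:50.
Gita ∩ Tara ∩ Quinn ∩ Freya ∩ Imani: 10:35-11:40, 12:25-13:00, 15:10-16:50.
Gita ∩ Tara ∩ Quinn ∩ Freya ∩ Imani ∩ Lila: 10:35-11:40, 15:10-16:50.
The first common window of at least 20 minutes is 10:35-11:40, so the earliest start is 10:35.

10:35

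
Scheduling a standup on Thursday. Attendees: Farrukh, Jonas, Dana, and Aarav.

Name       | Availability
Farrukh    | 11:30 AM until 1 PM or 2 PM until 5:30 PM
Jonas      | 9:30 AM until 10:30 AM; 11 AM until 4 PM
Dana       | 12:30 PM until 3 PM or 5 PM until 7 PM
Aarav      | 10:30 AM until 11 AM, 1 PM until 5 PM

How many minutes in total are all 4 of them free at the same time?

60

Farrukh ∩ Jonas: 11:30-13:00, 14:00-16:00.
Farrukh ∩ Jonas ∩ Dana: 12:30-13:00, 14:00-15:00.
Farrukh ∩ Jonas ∩ Dana ∩ Aarav: 14:00-15:00.
So the common availability across everyone is 14:00-15:00.
That's a single block of 60 minutes.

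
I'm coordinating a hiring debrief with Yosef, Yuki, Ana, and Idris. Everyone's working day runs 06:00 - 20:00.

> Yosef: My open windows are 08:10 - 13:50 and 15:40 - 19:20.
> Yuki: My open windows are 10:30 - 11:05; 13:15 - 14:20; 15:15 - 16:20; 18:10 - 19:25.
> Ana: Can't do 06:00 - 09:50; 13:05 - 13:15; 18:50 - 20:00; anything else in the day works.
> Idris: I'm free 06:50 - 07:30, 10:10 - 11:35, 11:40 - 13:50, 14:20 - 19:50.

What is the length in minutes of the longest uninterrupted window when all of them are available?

Yosef free: 08:10-13:50, 15:40-19:20.
Yuki free: 10:30-11:05, 13:15-14:20, 15:15-16:20, 18:10-19:25.
Ana free: 09:50-13:05, 13:15-18:50 (invert busy blocks within the working day).
Idris free: 06:50-07:30, 10:10-11:35, 11:40-13:50, 14:20-19:50.
Yosef ∩ Yuki: 10:30-11:05, 13:15-13:50, 15:40-16:20, 18:10-19:20.
Yosef ∩ Yuki ∩ Ana: 10:30-11:05, 13:15-13:50, 15:40-16:20, 18:10-18:50.
Yosef ∩ Yuki ∩ Ana ∩ Idris: 10:30-11:05, 13:15-13:50, 15:40-16:20, 18:10-18:50.
The longest is 15:40-16:20 at 40 minutes.

40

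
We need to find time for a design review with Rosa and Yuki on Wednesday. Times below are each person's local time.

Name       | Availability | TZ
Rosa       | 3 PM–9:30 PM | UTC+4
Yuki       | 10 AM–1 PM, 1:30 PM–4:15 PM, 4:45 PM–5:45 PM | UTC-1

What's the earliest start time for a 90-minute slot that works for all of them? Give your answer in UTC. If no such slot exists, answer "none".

Rosa in UTC: 11:00-17:30 (subtract 4h to convert from UTC+4).
Yuki in UTC: 11:00-14:00, 14:30-17:15, 17:45-18:45 (add 1h to convert from UTC-1).
Rosa ∩ Yuki: 11:00-14:00, 14:30-17:15.
The first common window of at least 90 minutes is 11:00-14:00, so the earliest start is 11:00.

11:00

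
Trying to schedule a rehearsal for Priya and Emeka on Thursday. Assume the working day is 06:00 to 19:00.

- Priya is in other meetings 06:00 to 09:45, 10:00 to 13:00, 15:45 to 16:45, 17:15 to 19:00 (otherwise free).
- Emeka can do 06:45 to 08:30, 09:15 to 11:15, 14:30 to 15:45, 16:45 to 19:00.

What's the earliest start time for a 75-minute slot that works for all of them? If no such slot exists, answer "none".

14:30

Priya free: 09:45-10:00, 13:00-15:45, 16:45-17:15 (invert busy blocks within the working day).
Emeka free: 06:45-08:30, 09:15-11:15, 14:30-15:45, 16:45-19:00.
Priya ∩ Emeka: 09:45-10:00, 14:30-15:45, 16:45-17:15.
The first common window of at least 75 minutes is 14:30-15:45, so the earliest start is 14:30.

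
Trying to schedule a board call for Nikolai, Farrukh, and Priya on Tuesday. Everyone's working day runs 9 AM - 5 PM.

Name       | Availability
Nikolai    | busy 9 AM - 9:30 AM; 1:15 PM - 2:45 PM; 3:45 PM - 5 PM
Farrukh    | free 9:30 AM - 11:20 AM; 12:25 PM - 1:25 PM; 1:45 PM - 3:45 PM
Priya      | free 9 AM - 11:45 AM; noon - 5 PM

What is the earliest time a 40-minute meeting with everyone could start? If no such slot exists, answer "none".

09:30

Nikolai free: 09:30-13:15, 14:45-15:45 (invert busy blocks within the working day).
Farrukh free: 09:30-11:20, 12:25-13:25, 13:45-15:45.
Priya free: 09:00-11:45, 12:00-17:00.
Nikolai ∩ Farrukh: 09:30-11:20, 12:25-13:15, 14:45-15:45.
Nikolai ∩ Farrukh ∩ Priya: 09:30-11:20, 12:25-13:15, 14:45-15:45.
The first common window of at least 40 minutes is 09:30-11:20, so the earliest start is 09:30.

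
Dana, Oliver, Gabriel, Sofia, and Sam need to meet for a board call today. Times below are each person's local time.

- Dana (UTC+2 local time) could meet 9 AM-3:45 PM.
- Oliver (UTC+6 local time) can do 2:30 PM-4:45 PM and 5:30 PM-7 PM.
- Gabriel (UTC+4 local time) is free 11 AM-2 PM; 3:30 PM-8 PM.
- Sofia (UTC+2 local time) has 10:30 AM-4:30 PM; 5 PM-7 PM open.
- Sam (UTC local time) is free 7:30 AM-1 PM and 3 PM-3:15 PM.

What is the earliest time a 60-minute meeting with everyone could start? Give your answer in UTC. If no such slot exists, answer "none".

Dana in UTC: 07:00-13:45 (subtract 2h to convert from UTC+2).
Oliver in UTC: 08:30-10:45, 11:30-13:00 (subtract 6h to convert from UTC+6).
Gabriel in UTC: 07:00-10:00, 11:30-16:00 (subtract 4h to convert from UTC+4).
Sofia in UTC: 08:30-14:30, 15:00-17:00 (subtract 2h to convert from UTC+2).
Sam in UTC: 07:30-13:00, 15:00-15:15.
Dana ∩ Oliver: 08:30-10:45, 11:30-13:00.
Dana ∩ Oliver ∩ Gabriel: 08:30-10:00, 11:30-13:00.
Dana ∩ Oliver ∩ Gabriel ∩ Sofia: 08:30-10:00, 11:30-13:00.
Dana ∩ Oliver ∩ Gabriel ∩ Sofia ∩ Sam: 08:30-10:00, 11:30-13:00.
So the common availability across everyone is 08:30-10:00, 11:30-13:00.
The first common window of at least 60 minutes is 08:30-10:00, so the earliest start is 08:30.

08:30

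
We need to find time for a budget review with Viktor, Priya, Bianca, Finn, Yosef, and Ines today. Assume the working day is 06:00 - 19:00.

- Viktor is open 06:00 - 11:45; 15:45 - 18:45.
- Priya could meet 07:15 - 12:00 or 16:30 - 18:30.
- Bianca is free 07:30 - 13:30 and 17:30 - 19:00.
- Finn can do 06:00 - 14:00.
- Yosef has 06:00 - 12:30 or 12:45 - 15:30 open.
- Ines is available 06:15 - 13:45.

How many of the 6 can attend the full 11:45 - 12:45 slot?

3

Bianca, Finn, and Ines can make the full 11:45-12:45 slot — that's 3.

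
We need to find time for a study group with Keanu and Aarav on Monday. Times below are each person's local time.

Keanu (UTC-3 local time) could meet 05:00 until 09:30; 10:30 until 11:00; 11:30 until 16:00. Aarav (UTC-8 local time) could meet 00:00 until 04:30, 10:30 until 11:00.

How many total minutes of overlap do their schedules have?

300

Keanu in UTC: 08:00-12:30, 13:30-14:00, 14:30-19:00 (add 3h to convert from UTC-3).
Aarav in UTC: 08:00-12:30, 18:30-19:00 (add 8h to convert from UTC-8).
Keanu ∩ Aarav: 08:00-12:30, 18:30-19:00.
Summing the common windows: 270 + 30 = 300 minutes.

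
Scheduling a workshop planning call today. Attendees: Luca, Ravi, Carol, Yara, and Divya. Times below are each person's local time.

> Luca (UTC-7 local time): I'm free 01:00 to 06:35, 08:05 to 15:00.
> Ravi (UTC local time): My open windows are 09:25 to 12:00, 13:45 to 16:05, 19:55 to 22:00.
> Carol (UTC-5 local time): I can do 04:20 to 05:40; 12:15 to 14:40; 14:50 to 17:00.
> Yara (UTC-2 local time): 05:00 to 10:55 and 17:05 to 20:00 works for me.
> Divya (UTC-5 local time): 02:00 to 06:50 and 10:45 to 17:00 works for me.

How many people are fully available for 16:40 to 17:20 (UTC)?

2

Luca in UTC: 08:00-13:35, 15:05-22:00 (add 7h to convert from UTC-7).
Ravi in UTC: 09:25-12:00, 13:45-16:05, 19:55-22:00.
Carol in UTC: 09:20-10:40, 17:15-19:40, 19:50-22:00 (add 5h to convert from UTC-5).
Yara in UTC: 07:00-12:55, 19:05-22:00 (add 2h to convert from UTC-2).
Divya in UTC: 07:00-11:50, 15:45-22:00 (add 5h to convert from UTC-5).
Luca and Divya can make the full 16:40-17:20 slot — that's 2.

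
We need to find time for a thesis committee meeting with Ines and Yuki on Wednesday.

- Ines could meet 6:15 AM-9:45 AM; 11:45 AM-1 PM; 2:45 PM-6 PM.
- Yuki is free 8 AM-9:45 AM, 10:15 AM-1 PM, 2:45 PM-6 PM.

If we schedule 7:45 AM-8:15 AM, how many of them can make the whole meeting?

1

Ines can make the full 07:45-08:15 slot — that's 1.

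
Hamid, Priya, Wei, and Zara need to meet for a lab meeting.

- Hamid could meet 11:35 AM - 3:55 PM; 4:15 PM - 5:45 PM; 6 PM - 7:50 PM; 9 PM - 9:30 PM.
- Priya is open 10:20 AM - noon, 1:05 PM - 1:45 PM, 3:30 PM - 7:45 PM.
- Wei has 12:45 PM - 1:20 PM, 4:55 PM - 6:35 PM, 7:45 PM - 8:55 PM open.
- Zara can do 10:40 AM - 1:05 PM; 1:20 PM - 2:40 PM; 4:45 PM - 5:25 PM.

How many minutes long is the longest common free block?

Hamid ∩ Priya: 11:35-12:00, 13:05-13:45, 15:30-15:55, 16:15-17:45, 18:00-19:45.
Hamid ∩ Priya ∩ Wei: 13:05-13:20, 16:55-17:45, 18:00-18:35.
Hamid ∩ Priya ∩ Wei ∩ Zara: 16:55-17:25.
The longest is 16:55-17:25 at 30 minutes.

30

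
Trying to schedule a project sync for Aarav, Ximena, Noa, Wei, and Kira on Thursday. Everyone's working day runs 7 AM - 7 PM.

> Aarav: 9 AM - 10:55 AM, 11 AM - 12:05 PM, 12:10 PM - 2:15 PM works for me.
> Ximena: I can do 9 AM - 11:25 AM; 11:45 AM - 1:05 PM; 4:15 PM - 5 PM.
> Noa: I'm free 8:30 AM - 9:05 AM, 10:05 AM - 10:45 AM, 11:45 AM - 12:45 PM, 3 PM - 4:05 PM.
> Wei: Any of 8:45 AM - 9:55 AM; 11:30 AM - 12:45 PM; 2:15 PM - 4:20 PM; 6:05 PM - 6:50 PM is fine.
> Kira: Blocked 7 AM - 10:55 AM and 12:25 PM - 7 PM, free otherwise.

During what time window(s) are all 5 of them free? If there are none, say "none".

11:45-12:05, 12:10-12:25

Aarav free: 09:00-10:55, 11:00-12:05, 12:10-14:15.
Ximena free: 09:00-11:25, 11:45-13:05, 16:15-17:00.
Noa free: 08:30-09:05, 10:05-10:45, 11:45-12:45, 15:00-16:05.
Wei free: 08:45-09:55, 11:30-12:45, 14:15-16:20, 18:05-18:50.
Kira free: 10:55-12:25 (invert busy blocks within the working day).
Aarav ∩ Ximena: 09:00-10:55, 11:00-11:25, 11:45-12:05, 12:10-13:05.
Aarav ∩ Ximena ∩ Noa: 09:00-09:05, 10:05-10:45, 11:45-12:05, 12:10-12:45.
Aarav ∩ Ximena ∩ Noa ∩ Wei: 09:00-09:05, 11:45-12:05, 12:10-12:45.
Aarav ∩ Ximena ∩ Noa ∩ Wei ∩ Kira: 11:45-12:05, 12:10-12:25.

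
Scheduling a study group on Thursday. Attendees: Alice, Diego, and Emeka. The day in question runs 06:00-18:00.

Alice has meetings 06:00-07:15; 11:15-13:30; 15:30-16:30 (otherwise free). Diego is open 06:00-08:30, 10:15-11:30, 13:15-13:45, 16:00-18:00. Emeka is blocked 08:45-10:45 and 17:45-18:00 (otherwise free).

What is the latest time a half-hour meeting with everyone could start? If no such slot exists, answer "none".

17:15

Alice free: 07:15-11:15, 13:30-15:30, 16:30-18:00 (invert busy blocks within the working day).
Diego free: 06:00-08:30, 10:15-11:30, 13:15-13:45, 16:00-18:00.
Emeka free: 06:00-08:45, 10:45-17:45 (invert busy blocks within the working day).
Alice ∩ Diego: 07:15-08:30, 10:15-11:15, 13:30-13:45, 16:30-18:00.
Alice ∩ Diego ∩ Emeka: 07:15-08:30, 10:45-11:15, 13:30-13:45, 16:30-17:45.
So the common availability across everyone is 07:15-08:30, 10:45-11:15, 13:30-13:45, 16:30-17:45.
The last common window of at least 30 minutes is 16:30-17:45; a 30-minute meeting can start as late as 17:15 and still end by 17:45.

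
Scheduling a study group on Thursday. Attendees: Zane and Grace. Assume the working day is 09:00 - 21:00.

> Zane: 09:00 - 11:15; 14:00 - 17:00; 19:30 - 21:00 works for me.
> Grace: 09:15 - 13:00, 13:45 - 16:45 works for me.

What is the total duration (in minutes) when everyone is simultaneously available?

Zane ∩ Grace: 09:15-11:15, 14:00-16:45.
Summing the common windows: 120 + 165 = 285 minutes.

285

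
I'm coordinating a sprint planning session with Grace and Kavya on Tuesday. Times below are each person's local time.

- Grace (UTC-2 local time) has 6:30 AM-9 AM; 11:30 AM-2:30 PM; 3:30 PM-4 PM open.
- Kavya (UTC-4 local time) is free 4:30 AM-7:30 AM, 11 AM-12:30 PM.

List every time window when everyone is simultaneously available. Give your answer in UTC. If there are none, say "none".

08:30-11:00, 15:00-16:30

Grace in UTC: 08:30-11:00, 13:30-16:30, 17:30-18:00 (add 2h to convert from UTC-2).
Kavya in UTC: 08:30-11:30, 15:00-16:30 (add 4h to convert from UTC-4).
Grace ∩ Kavya: 08:30-11:00, 15:00-16:30.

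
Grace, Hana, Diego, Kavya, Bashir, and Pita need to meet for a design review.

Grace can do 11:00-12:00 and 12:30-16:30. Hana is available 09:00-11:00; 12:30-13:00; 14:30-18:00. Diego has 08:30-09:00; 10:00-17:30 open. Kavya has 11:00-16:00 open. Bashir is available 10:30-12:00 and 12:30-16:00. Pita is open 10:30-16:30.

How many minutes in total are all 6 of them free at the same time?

Grace ∩ Hana: 12:30-13:00, 14:30-16:30.
Grace ∩ Hana ∩ Diego: 12:30-13:00, 14:30-16:30.
Grace ∩ Hana ∩ Diego ∩ Kavya: 12:30-13:00, 14:30-16:00.
Grace ∩ Hana ∩ Diego ∩ Kavya ∩ Bashir: 12:30-13:00, 14:30-16:00.
Grace ∩ Hana ∩ Diego ∩ Kavya ∩ Bashir ∩ Pita: 12:30-13:00, 14:30-16:00.
Summing the common windows: 30 + 90 = 120 minutes.

120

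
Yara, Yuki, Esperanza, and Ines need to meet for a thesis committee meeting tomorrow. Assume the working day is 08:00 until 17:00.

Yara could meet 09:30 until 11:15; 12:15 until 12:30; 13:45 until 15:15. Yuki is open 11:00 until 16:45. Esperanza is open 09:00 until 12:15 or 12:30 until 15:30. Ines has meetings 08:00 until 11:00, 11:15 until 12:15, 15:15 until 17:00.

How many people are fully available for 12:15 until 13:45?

2

Yara free: 09:30-11:15, 12:15-12:30, 13:45-15:15.
Yuki free: 11:00-16:45.
Esperanza free: 09:00-12:15, 12:30-15:30.
Ines free: 11:00-11:15, 12:15-15:15 (invert busy blocks within the working day).
Yuki and Ines can make the full 12:15-13:45 slot — that's 2.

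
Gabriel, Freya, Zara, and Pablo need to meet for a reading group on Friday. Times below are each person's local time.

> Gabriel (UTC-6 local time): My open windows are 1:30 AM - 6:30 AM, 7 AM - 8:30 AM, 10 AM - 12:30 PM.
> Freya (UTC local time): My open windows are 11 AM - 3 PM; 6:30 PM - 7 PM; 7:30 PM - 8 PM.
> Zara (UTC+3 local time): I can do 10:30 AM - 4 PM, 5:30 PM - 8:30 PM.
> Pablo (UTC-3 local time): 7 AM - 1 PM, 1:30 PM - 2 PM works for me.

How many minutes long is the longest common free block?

90

Gabriel in UTC: 07:30-12:30, 13:00-14:30, 16:00-18:30 (add 6h to convert from UTC-6).
Freya in UTC: 11:00-15:00, 18:30-19:00, 19:30-20:00.
Zara in UTC: 07:30-13:00, 14:30-17:30 (subtract 3h to convert from UTC+3).
Pablo in UTC: 10:00-16:00, 16:30-17:00 (add 3h to convert from UTC-3).
Gabriel ∩ Freya: 11:00-12:30, 13:00-14:30.
Gabriel ∩ Freya ∩ Zara: 11:00-12:30.
Gabriel ∩ Freya ∩ Zara ∩ Pablo: 11:00-12:30.
The longest is 11:00-12:30 at 90 minutes.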